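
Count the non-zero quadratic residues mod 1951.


For prime p, the number of non-zero quadratic residues is (p-1)/2.
= (1951-1)/2
= 975

975


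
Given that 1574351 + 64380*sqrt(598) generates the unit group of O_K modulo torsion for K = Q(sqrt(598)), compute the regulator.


epsilon = 1574351 + 64380*sqrt(598)
= 3.1487e+06
R = ln(3.1487e+06)
= 14.9625

14.9625


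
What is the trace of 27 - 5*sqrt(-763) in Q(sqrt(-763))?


Tr(a + b*sqrt(d)) = (a + b*sqrt(d)) + (a - b*sqrt(d)) = 2a
= 2 * (27)
= 54

54


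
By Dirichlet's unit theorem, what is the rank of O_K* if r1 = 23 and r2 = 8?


By Dirichlet's unit theorem:
rank = r1 + r2 - 1
= 23 + 8 - 1
= 30

30


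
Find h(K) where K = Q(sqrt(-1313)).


K = Q(sqrt(-1313)). d mod 4 = 3, so D = disc(K) = 4d = -5252
h(K) equals the number of primitive reduced positive-definite forms (a, b, c) = a*x^2 + b*x*y + c*y^2 with b^2 - 4ac = D,
where reduced means |b| <= a <= c, with b >= 0 whenever |b| = a or a = c, and primitive means gcd(a, b, c) = 1.
Reduced forces 3a^2 <= |D| = 5252, so 1 <= a <= 41; b must have the parity of D, and c = (b^2 - D)/(4a) must be an integer >= a.
Enumerate a = 1..41, b in [-a, a]:
  a=1: (1, 0, 1313)  [1]
  a=2: (2, 2, 657)  [1]
  a=3: (3, -2, 438), (3, 2, 438)  [2]
  a=4..5: none
  a=6: (6, -2, 219), (6, 2, 219)  [2]
  a=7..8: none
  a=9: (9, -2, 146), (9, 2, 146)  [2]
  a=10..12: none
  a=13: (13, 0, 101)  [1]
  a=14..16: none
  a=17: (17, -16, 81), (17, 16, 81)  [2]
  a=18: (18, -2, 73), (18, 2, 73)  [2]
  a=19: (19, -12, 71), (19, 12, 71)  [2]
  a=20..25: none
  a=26: (26, 26, 57)  [1]
  a=27: (27, -16, 51), (27, 16, 51)  [2]
  a=28..30: none
  a=31: (31, -24, 47), (31, 24, 47)  [2]
  a=32..33: none
  a=34: (34, -18, 41), (34, 18, 41)  [2]
  a=35..37: none
  a=38: (38, -26, 39), (38, 26, 39)  [2]
  a=39..41: none
Total reduced forms: 1 + 1 + 2 + 2 + 2 + 1 + 2 + 2 + 2 + 1 + 2 + 2 + 2 + 2 = 24
h = 24

24


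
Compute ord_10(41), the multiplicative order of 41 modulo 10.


We want ord_10(41), the smallest k >= 1 with 41^k = 1 mod 10.
n = 10 = 2 * 5, phi(10) = 4; the order divides phi(n).
Divisors of 4: 1, 2, 4
Repeated squaring mod 10: 41^1 = 1, 41^2 = 1, 41^4 = 1
Test divisors in increasing order:
  k=1: 41^1 = 1 mod 10  <- first divisor giving 1
Order = 1

1


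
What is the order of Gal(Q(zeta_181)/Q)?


|Gal(Q(zeta_181)/Q)| = phi(181)
= 180

180


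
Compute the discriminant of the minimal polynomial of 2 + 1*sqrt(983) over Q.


The element 2 + 1*sqrt(983) has minimal polynomial:
x^2 - 4*x - 979
Discriminant = (-4)^2 - 4*(-979)
= 16 + 3916
= 3932

3932


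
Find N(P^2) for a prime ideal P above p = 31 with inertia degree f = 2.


N(P^a) = p^(a*f)
= 31^(2*2)
= 31^4
= 923521

923521


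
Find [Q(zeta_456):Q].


The degree equals Euler's totient phi(456).
456 = 2^3 * 3 * 19
phi(456) = 144

144


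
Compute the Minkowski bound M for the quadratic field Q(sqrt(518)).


d = 518, d mod 4 = 2, so disc(K) = 4d = 2072; |disc(K)| = 2072
Real quadratic field, so n = 2, s = r2 = 0, r1 = 2
M = (n!/n^n) * (4/pi)^s * sqrt(|disc(K)|) = (2!/2^2) * (4/pi)^0 * sqrt(2072)
= 0.5 * 1.000000 * 45.519227
= 22.7596

22.7596


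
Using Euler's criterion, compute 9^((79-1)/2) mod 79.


p = 79 is prime and the exponent is (p-1)/2 = 39, so by Euler's criterion 9^39 = (9/79) = +1 or -1 mod 79.
Compute by square-and-multiply:
  39 = 32 + 4 + 2 + 1 (binary 100111)
  Repeated squaring mod 79: 9^1 = 9, 9^2 = 2, 9^4 = 4, 9^8 = 16, 9^16 = 19, 9^32 = 45
  9^39 = 9^32 * 9^4 * 9^2 * 9^1 = 45 * 4 * 2 * 9 mod 79
    45 * 4 = 180 = 22 mod 79
    22 * 2 = 44 = 44 mod 79
    44 * 9 = 396 = 1 mod 79
  9^39 = 1 mod 79
Result 1: 9 is a quadratic residue mod 79.
9^39 mod 79 = 1

1


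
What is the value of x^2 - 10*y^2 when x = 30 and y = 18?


x^2 - d*y^2
= 30^2 - 10*18^2
= 900 - 3240
= -2340

-2340


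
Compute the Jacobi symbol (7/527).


Compute (7/527) via quadratic reciprocity:
  reciprocity: (7/527) -> -(527/7)
  reduce: (2/7)
  pull out 2: (2/7) = +1  (since 7 mod 8 = 7)
  (1/7) = 1
Product of signs = -1

-1


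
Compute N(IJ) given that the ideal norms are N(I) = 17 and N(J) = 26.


N(IJ) = N(I) * N(J)
= 17 * 26
= 442

442


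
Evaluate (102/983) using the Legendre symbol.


p = 983 is prime, so compute (102/983) with the reciprocity algorithm (Jacobi-symbol steps: pull out 2s via (2/n), flip via reciprocity, reduce):
  pull out 2: (2/983) = +1  (since 983 mod 8 = 7)
  reciprocity: (51/983) -> -(983/51)
  reduce: (14/51)
  pull out 2: (2/51) = -1  (since 51 mod 8 = 3)
  reciprocity: (7/51) -> -(51/7)
  reduce: (2/7)
  pull out 2: (2/7) = +1  (since 7 mod 8 = 7)
  (1/7) = 1
Product of signs = -1
(102/983) = -1

-1


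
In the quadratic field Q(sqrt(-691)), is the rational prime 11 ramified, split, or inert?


K = Q(sqrt(-691)). Since d mod 4 = 1, disc(K) = -691.
Check p | disc: -691 mod 11 = 2.
p does not divide disc. Compute Legendre symbol (d/p):
2^((11-1)/2) mod 11 = -1
(d/p) = -1, so p is inert: (p) stays prime with e=1, f=2, g=1.
Therefore p is inert.

inert


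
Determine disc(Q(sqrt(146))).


For K = Q(sqrt(d)) with d squarefree: disc(K) = d if d = 1 mod 4, and disc(K) = 4d if d = 2 or 3 mod 4.
Here d = 146, and d mod 4 = 2.
d = 2 mod 4, not 1 (O_K = Z[sqrt(d)]), so disc(K) = 4d = 4 * (146) = 584

584


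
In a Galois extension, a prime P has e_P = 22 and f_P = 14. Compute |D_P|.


|D_P| = e * f
= 22 * 14
= 308

308


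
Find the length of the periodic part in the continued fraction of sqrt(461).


Run the CF algorithm for sqrt(461).
a_0 = floor(sqrt(461)) = 21; set m_0=0, q_0=1.
Recurrence: m' = q*a - m,  q' = (d - m'^2)/q,  a' = floor((a_0 + m')/q').
  step 1: m=21, q=20, a=2
  step 2: m=19, q=5, a=8
  step 3: m=21, q=4, a=10
  step 4: m=19, q=25, a=1
  step 5: m=6, q=17, a=1
  step 6: m=11, q=20, a=1
  step 7: m=9, q=19, a=1
  step 8: m=10, q=19, a=1
  step 9: m=9, q=20, a=1
  step 10: m=11, q=17, a=1
  step 11: m=6, q=25, a=1
  step 12: m=19, q=4, a=10
  step 13: m=21, q=5, a=8
  step 14: m=19, q=20, a=2
  step 15: m=21, q=1, a=42
a_15 = 2*a_0 = 42, so the period closes here.
sqrt(461) = [21; 2, 8, 10, 1, 1, 1, 1, 1, 1, 1, 1, 10, 8, 2, 42]
Period length = 15

15


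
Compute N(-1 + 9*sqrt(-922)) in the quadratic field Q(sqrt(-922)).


N(a + b*sqrt(d)) = a^2 - d*b^2
= (-1)^2 - (-922)*(9)^2
= 1 + 74682
= 74683

74683


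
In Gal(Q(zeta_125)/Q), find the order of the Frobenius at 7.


The Frobenius at p in Gal(Q(zeta_n)/Q) = (Z/nZ)* is the class of p, so its order is ord_125(7), the smallest k >= 1 with 7^k = 1 mod 125.
n = 125 = 5^3, phi(125) = 100; the order divides phi(n).
Divisors of 100: 1, 2, 4, 5, 10, 20, 25, 50, 100
Repeated squaring mod 125: 7^1 = 7, 7^2 = 49, 7^4 = 26, 7^8 = 51, 7^16 = 101, 7^32 = 76, 7^64 = 26
Test divisors in increasing order:
  k=1: 7^1 = 7 mod 125
  k=2: 7^2 = 49 mod 125
  k=4: 7^4 = 26 mod 125
  k=5: 7^5 = 26 * 7 = 57 mod 125
  k=10: 7^10 = 51 * 49 = 124 mod 125
  k=20: 7^20 = 101 * 26 = 1 mod 125  <- first divisor giving 1
Order = 20

20


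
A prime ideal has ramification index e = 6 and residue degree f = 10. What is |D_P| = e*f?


|D_P| = e * f
= 6 * 10
= 60

60


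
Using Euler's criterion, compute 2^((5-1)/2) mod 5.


p = 5 is prime and the exponent is (p-1)/2 = 2, so by Euler's criterion 2^2 = (2/5) = +1 or -1 mod 5.
Compute by square-and-multiply:
  2 = 2 (binary 10)
  Repeated squaring mod 5: 2^1 = 2, 2^2 = 4
  2^2 = 4 mod 5
Result 4 = p - 1 = -1 mod 5: 2 is a quadratic non-residue mod 5. As a residue in [0, p-1] the value is 4.
2^2 mod 5 = 4

4


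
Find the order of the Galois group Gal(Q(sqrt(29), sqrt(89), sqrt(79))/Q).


The 3 square roots of distinct primes are multiplicatively independent over Q,
so [K:Q] = 2^3 and Gal(K/Q) is isomorphic to (Z/2Z)^3.
|Gal| = 2^3 = 8

8


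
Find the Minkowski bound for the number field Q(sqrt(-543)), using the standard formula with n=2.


d = -543, d mod 4 = 1, so disc(K) = d = -543; |disc(K)| = 543
Imaginary quadratic field, so n = 2, s = r2 = 1, r1 = 0
M = (n!/n^n) * (4/pi)^s * sqrt(|disc(K)|) = (2!/2^2) * (4/pi)^1 * sqrt(543)
= 0.5 * 1.273240 * 23.302360
= 14.8347

14.8347


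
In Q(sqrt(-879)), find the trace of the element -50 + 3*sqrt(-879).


Tr(a + b*sqrt(d)) = (a + b*sqrt(d)) + (a - b*sqrt(d)) = 2a
= 2 * (-50)
= -100

-100


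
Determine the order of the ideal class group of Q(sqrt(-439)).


K = Q(sqrt(-439)). d mod 4 = 1, so D = disc(K) = d = -439
h(K) equals the number of primitive reduced positive-definite forms (a, b, c) = a*x^2 + b*x*y + c*y^2 with b^2 - 4ac = D,
where reduced means |b| <= a <= c, with b >= 0 whenever |b| = a or a = c, and primitive means gcd(a, b, c) = 1.
Reduced forces 3a^2 <= |D| = 439, so 1 <= a <= 12; b must have the parity of D, and c = (b^2 - D)/(4a) must be an integer >= a.
Enumerate a = 1..12, b in [-a, a]:
  a=1: (1, 1, 110)  [1]
  a=2: (2, -1, 55), (2, 1, 55)  [2]
  a=3: none
  a=4: (4, -3, 28), (4, 3, 28)  [2]
  a=5: (5, -1, 22), (5, 1, 22)  [2]
  a=6: none
  a=7: (7, -3, 16), (7, 3, 16)  [2]
  a=8: (8, -3, 14), (8, 3, 14)  [2]
  a=9: none
  a=10: (10, -9, 13), (10, -1, 11), (10, 1, 11), (10, 9, 13)  [4]
  a=11..12: none
Total reduced forms: 1 + 2 + 2 + 2 + 2 + 2 + 4 = 15
h = 15

15


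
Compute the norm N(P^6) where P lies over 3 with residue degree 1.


N(P^a) = p^(a*f)
= 3^(6*1)
= 3^6
= 729

729


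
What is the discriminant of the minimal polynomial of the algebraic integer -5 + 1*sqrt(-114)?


The element -5 + 1*sqrt(-114) has minimal polynomial:
x^2 + 10*x + 139
Discriminant = (10)^2 - 4*(139)
= 100 - 556
= -456

-456


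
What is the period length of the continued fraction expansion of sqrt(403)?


Run the CF algorithm for sqrt(403).
a_0 = floor(sqrt(403)) = 20; set m_0=0, q_0=1.
Recurrence: m' = q*a - m,  q' = (d - m'^2)/q,  a' = floor((a_0 + m')/q').
  step 1: m=20, q=3, a=13
  step 2: m=19, q=14, a=2
  step 3: m=9, q=23, a=1
  step 4: m=14, q=9, a=3
  step 5: m=13, q=26, a=1
  step 6: m=13, q=9, a=3
  step 7: m=14, q=23, a=1
  step 8: m=9, q=14, a=2
  step 9: m=19, q=3, a=13
  step 10: m=20, q=1, a=40
a_10 = 2*a_0 = 40, so the period closes here.
sqrt(403) = [20; 13, 2, 1, 3, 1, 3, 1, 2, 13, 40]
Period length = 10

10


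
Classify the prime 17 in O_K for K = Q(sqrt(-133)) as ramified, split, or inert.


K = Q(sqrt(-133)). Since d mod 4 = 3, disc(K) = -532.
Check p | disc: -532 mod 17 = 12.
p does not divide disc. Compute Legendre symbol (d/p):
3^((17-1)/2) mod 17 = -1
(d/p) = -1, so p is inert: (p) stays prime with e=1, f=2, g=1.
Therefore p is inert.

inert


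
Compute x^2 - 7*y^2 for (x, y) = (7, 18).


x^2 - d*y^2
= 7^2 - 7*18^2
= 49 - 2268
= -2219

-2219


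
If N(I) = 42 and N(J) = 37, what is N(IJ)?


N(IJ) = N(I) * N(J)
= 42 * 37
= 1554

1554


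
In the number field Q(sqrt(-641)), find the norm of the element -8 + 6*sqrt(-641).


N(a + b*sqrt(d)) = a^2 - d*b^2
= (-8)^2 - (-641)*(6)^2
= 64 + 23076
= 23140

23140


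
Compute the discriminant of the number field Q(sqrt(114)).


For K = Q(sqrt(d)) with d squarefree: disc(K) = d if d = 1 mod 4, and disc(K) = 4d if d = 2 or 3 mod 4.
Here d = 114, and d mod 4 = 2.
d = 2 mod 4, not 1 (O_K = Z[sqrt(d)]), so disc(K) = 4d = 4 * (114) = 456

456


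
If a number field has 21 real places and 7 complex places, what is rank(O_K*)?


By Dirichlet's unit theorem:
rank = r1 + r2 - 1
= 21 + 7 - 1
= 27

27


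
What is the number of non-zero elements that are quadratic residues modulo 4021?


For prime p, the number of non-zero quadratic residues is (p-1)/2.
= (4021-1)/2
= 2010

2010


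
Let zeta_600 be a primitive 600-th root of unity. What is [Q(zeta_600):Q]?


The degree equals Euler's totient phi(600).
600 = 2^3 * 3 * 5^2
phi(600) = 160

160


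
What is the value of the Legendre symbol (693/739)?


p = 739 is prime, so compute (693/739) with the reciprocity algorithm (Jacobi-symbol steps: pull out 2s via (2/n), flip via reciprocity, reduce):
  reciprocity: (693/739) -> +(739/693)
  reduce: (46/693)
  pull out 2: (2/693) = -1  (since 693 mod 8 = 5)
  reciprocity: (23/693) -> +(693/23)
  reduce: (3/23)
  reciprocity: (3/23) -> -(23/3)
  reduce: (2/3)
  pull out 2: (2/3) = -1  (since 3 mod 8 = 3)
  (1/3) = 1
Product of signs = -1
(693/739) = -1

-1


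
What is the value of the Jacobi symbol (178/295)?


Compute (178/295) via quadratic reciprocity:
  pull out 2: (2/295) = +1  (since 295 mod 8 = 7)
  reciprocity: (89/295) -> +(295/89)
  reduce: (28/89)
  pull out 2: (2/89) = +1  (since 89 mod 8 = 1)
  pull out 2: (2/89) = +1  (since 89 mod 8 = 1)
  reciprocity: (7/89) -> +(89/7)
  reduce: (5/7)
  reciprocity: (5/7) -> +(7/5)
  reduce: (2/5)
  pull out 2: (2/5) = -1  (since 5 mod 8 = 5)
  (1/5) = 1
Product of signs = -1

-1


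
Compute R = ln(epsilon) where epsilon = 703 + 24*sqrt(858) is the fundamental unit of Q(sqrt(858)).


epsilon = 703 + 24*sqrt(858)
= 1405.9993
R = ln(1405.9993)
= 7.2485

7.2485


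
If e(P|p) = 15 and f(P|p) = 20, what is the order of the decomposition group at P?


|D_P| = e * f
= 15 * 20
= 300

300


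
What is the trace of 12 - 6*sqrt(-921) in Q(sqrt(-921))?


Tr(a + b*sqrt(d)) = (a + b*sqrt(d)) + (a - b*sqrt(d)) = 2a
= 2 * (12)
= 24

24


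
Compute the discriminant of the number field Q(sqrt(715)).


For K = Q(sqrt(d)) with d squarefree: disc(K) = d if d = 1 mod 4, and disc(K) = 4d if d = 2 or 3 mod 4.
Here d = 715, and d mod 4 = 3.
d = 3 mod 4, not 1 (O_K = Z[sqrt(d)]), so disc(K) = 4d = 4 * (715) = 2860

2860


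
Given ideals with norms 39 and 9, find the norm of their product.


N(IJ) = N(I) * N(J)
= 39 * 9
= 351

351


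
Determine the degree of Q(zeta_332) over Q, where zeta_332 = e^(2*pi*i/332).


The degree equals Euler's totient phi(332).
332 = 2^2 * 83
phi(332) = 164

164


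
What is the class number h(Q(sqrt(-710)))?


K = Q(sqrt(-710)). d mod 4 = 2, so D = disc(K) = 4d = -2840
h(K) equals the number of primitive reduced positive-definite forms (a, b, c) = a*x^2 + b*x*y + c*y^2 with b^2 - 4ac = D,
where reduced means |b| <= a <= c, with b >= 0 whenever |b| = a or a = c, and primitive means gcd(a, b, c) = 1.
Reduced forces 3a^2 <= |D| = 2840, so 1 <= a <= 30; b must have the parity of D, and c = (b^2 - D)/(4a) must be an integer >= a.
Enumerate a = 1..30, b in [-a, a]:
  a=1: (1, 0, 710)  [1]
  a=2: (2, 0, 355)  [1]
  a=3: (3, -2, 237), (3, 2, 237)  [2]
  a=4: none
  a=5: (5, 0, 142)  [1]
  a=6: (6, -4, 119), (6, 4, 119)  [2]
  a=7: (7, -4, 102), (7, 4, 102)  [2]
  a=8: none
  a=9: (9, -2, 79), (9, 2, 79)  [2]
  a=10: (10, 0, 71)  [1]
  a=11: (11, -8, 66), (11, 8, 66)  [2]
  a=12..13: none
  a=14: (14, -4, 51), (14, 4, 51)  [2]
  a=15: (15, -10, 49), (15, 10, 49)  [2]
  a=16: none
  a=17: (17, -4, 42), (17, 4, 42)  [2]
  a=18: (18, -16, 43), (18, 16, 43)  [2]
  a=19..20: none
  a=21: (21, -10, 35), (21, -4, 34), (21, 4, 34), (21, 10, 35)  [4]
  a=22: (22, -8, 33), (22, 8, 33)  [2]
  a=23: (23, -14, 33), (23, 14, 33)  [2]
  a=24..26: none
  a=27: (27, -20, 30), (27, 20, 30)  [2]
  a=28..30: none
Total reduced forms: 1 + 1 + 2 + 1 + 2 + 2 + 2 + 1 + 2 + 2 + 2 + 2 + 2 + 4 + 2 + 2 + 2 = 32
h = 32

32


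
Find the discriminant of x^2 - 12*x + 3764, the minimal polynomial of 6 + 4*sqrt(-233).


The element 6 + 4*sqrt(-233) has minimal polynomial:
x^2 - 12*x + 3764
Discriminant = (-12)^2 - 4*(3764)
= 144 - 15056
= -14912

-14912


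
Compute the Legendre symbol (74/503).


p = 503 is prime, so compute (74/503) with the reciprocity algorithm (Jacobi-symbol steps: pull out 2s via (2/n), flip via reciprocity, reduce):
  pull out 2: (2/503) = +1  (since 503 mod 8 = 7)
  reciprocity: (37/503) -> +(503/37)
  reduce: (22/37)
  pull out 2: (2/37) = -1  (since 37 mod 8 = 5)
  reciprocity: (11/37) -> +(37/11)
  reduce: (4/11)
  pull out 2: (2/11) = -1  (since 11 mod 8 = 3)
  pull out 2: (2/11) = -1  (since 11 mod 8 = 3)
  (1/11) = 1
Product of signs = -1
(74/503) = -1

-1


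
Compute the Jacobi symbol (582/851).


Compute (582/851) via quadratic reciprocity:
  pull out 2: (2/851) = -1  (since 851 mod 8 = 3)
  reciprocity: (291/851) -> -(851/291)
  reduce: (269/291)
  reciprocity: (269/291) -> +(291/269)
  reduce: (22/269)
  pull out 2: (2/269) = -1  (since 269 mod 8 = 5)
  reciprocity: (11/269) -> +(269/11)
  reduce: (5/11)
  reciprocity: (5/11) -> +(11/5)
  reduce: (1/5)
  (1/5) = 1
Product of signs = -1

-1


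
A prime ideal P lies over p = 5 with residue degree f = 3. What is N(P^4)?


N(P^a) = p^(a*f)
= 5^(4*3)
= 5^12
= 244140625

244140625


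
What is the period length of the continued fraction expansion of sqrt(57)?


Run the CF algorithm for sqrt(57).
a_0 = floor(sqrt(57)) = 7; set m_0=0, q_0=1.
Recurrence: m' = q*a - m,  q' = (d - m'^2)/q,  a' = floor((a_0 + m')/q').
  step 1: m=7, q=8, a=1
  step 2: m=1, q=7, a=1
  step 3: m=6, q=3, a=4
  step 4: m=6, q=7, a=1
  step 5: m=1, q=8, a=1
  step 6: m=7, q=1, a=14
a_6 = 2*a_0 = 14, so the period closes here.
sqrt(57) = [7; 1, 1, 4, 1, 1, 14]
Period length = 6

6


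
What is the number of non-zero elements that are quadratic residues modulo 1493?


For prime p, the number of non-zero quadratic residues is (p-1)/2.
= (1493-1)/2
= 746

746


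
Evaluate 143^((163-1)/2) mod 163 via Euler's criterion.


p = 163 is prime and the exponent is (p-1)/2 = 81, so by Euler's criterion 143^81 = (143/163) = +1 or -1 mod 163.
Compute by square-and-multiply:
  81 = 64 + 16 + 1 (binary 1010001)
  Repeated squaring mod 163: 143^1 = 143, 143^2 = 74, 143^4 = 97, 143^8 = 118, 143^16 = 69, 143^32 = 34, 143^64 = 15
  143^81 = 143^64 * 143^16 * 143^1 = 15 * 69 * 143 mod 163
    15 * 69 = 1035 = 57 mod 163
    57 * 143 = 8151 = 1 mod 163
  143^81 = 1 mod 163
Result 1: 143 is a quadratic residue mod 163.
143^81 mod 163 = 1

1


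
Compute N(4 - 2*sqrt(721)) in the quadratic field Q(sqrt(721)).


N(a + b*sqrt(d)) = a^2 - d*b^2
= (4)^2 - (721)*(-2)^2
= 16 - 2884
= -2868

-2868


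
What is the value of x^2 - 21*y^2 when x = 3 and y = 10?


x^2 - d*y^2
= 3^2 - 21*10^2
= 9 - 2100
= -2091

-2091


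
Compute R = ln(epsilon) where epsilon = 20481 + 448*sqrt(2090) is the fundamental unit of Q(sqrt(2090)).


epsilon = 20481 + 448*sqrt(2090)
= 40962.0000
R = ln(40962.0000)
= 10.6204

10.6204


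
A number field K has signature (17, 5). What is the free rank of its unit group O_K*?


By Dirichlet's unit theorem:
rank = r1 + r2 - 1
= 17 + 5 - 1
= 21

21


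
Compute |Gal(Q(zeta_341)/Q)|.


|Gal(Q(zeta_341)/Q)| = phi(341)
= 300

300


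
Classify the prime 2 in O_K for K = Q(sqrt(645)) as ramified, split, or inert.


K = Q(sqrt(645)). Since d mod 4 = 1, disc(K) = 645.
Check p | disc: 645 mod 2 = 1.
p=2 does not divide disc (d is 1 mod 4). 2 splits iff d = 1 mod 8.
d mod 8 = 5, so (d/2) = -1.
(d/p) = -1, so p is inert: (p) stays prime with e=1, f=2, g=1.
Therefore p is inert.

inert


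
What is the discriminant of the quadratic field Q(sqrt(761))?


For K = Q(sqrt(d)) with d squarefree: disc(K) = d if d = 1 mod 4, and disc(K) = 4d if d = 2 or 3 mod 4.
Here d = 761, and d mod 4 = 1.
d = 1 mod 4 (O_K = Z[(1+sqrt(d))/2]), so disc(K) = d = 761

761


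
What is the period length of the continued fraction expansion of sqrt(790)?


Run the CF algorithm for sqrt(790).
a_0 = floor(sqrt(790)) = 28; set m_0=0, q_0=1.
Recurrence: m' = q*a - m,  q' = (d - m'^2)/q,  a' = floor((a_0 + m')/q').
  step 1: m=28, q=6, a=9
  step 2: m=26, q=19, a=2
  step 3: m=12, q=34, a=1
  step 4: m=22, q=9, a=5
  step 5: m=23, q=29, a=1
  step 6: m=6, q=26, a=1
  step 7: m=20, q=15, a=3
  step 8: m=25, q=11, a=4
  step 9: m=19, q=39, a=1
  step 10: m=20, q=10, a=4
  step 11: m=20, q=39, a=1
  step 12: m=19, q=11, a=4
  step 13: m=25, q=15, a=3
  step 14: m=20, q=26, a=1
  step 15: m=6, q=29, a=1
  step 16: m=23, q=9, a=5
  step 17: m=22, q=34, a=1
  step 18: m=12, q=19, a=2
  step 19: m=26, q=6, a=9
  step 20: m=28, q=1, a=56
a_20 = 2*a_0 = 56, so the period closes here.
sqrt(790) = [28; 9, 2, 1, 5, 1, 1, 3, 4, 1, 4, 1, 4, 3, 1, 1, 5, 1, 2, 9, 56]
Period length = 20

20


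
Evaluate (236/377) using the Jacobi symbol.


Compute (236/377) via quadratic reciprocity:
  pull out 2: (2/377) = +1  (since 377 mod 8 = 1)
  pull out 2: (2/377) = +1  (since 377 mod 8 = 1)
  reciprocity: (59/377) -> +(377/59)
  reduce: (23/59)
  reciprocity: (23/59) -> -(59/23)
  reduce: (13/23)
  reciprocity: (13/23) -> +(23/13)
  reduce: (10/13)
  pull out 2: (2/13) = -1  (since 13 mod 8 = 5)
  reciprocity: (5/13) -> +(13/5)
  reduce: (3/5)
  reciprocity: (3/5) -> +(5/3)
  reduce: (2/3)
  pull out 2: (2/3) = -1  (since 3 mod 8 = 3)
  (1/3) = 1
Product of signs = -1

-1


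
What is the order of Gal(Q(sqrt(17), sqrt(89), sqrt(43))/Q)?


The 3 square roots of distinct primes are multiplicatively independent over Q,
so [K:Q] = 2^3 and Gal(K/Q) is isomorphic to (Z/2Z)^3.
|Gal| = 2^3 = 8

8


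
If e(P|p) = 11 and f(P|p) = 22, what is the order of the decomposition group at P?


|D_P| = e * f
= 11 * 22
= 242

242


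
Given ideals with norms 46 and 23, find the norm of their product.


N(IJ) = N(I) * N(J)
= 46 * 23
= 1058

1058


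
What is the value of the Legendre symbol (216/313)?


p = 313 is prime, so compute (216/313) with the reciprocity algorithm (Jacobi-symbol steps: pull out 2s via (2/n), flip via reciprocity, reduce):
  pull out 2: (2/313) = +1  (since 313 mod 8 = 1)
  pull out 2: (2/313) = +1  (since 313 mod 8 = 1)
  pull out 2: (2/313) = +1  (since 313 mod 8 = 1)
  reciprocity: (27/313) -> +(313/27)
  reduce: (16/27)
  pull out 2: (2/27) = -1  (since 27 mod 8 = 3)
  pull out 2: (2/27) = -1  (since 27 mod 8 = 3)
  pull out 2: (2/27) = -1  (since 27 mod 8 = 3)
  pull out 2: (2/27) = -1  (since 27 mod 8 = 3)
  (1/27) = 1
Product of signs = 1
(216/313) = 1

1


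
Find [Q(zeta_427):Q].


The degree equals Euler's totient phi(427).
427 = 7 * 61
phi(427) = 360

360


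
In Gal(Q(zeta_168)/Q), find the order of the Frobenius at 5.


The Frobenius at p in Gal(Q(zeta_n)/Q) = (Z/nZ)* is the class of p, so its order is ord_168(5), the smallest k >= 1 with 5^k = 1 mod 168.
n = 168 = 2^3 * 3 * 7, phi(168) = 48; the order divides phi(n).
Divisors of 48: 1, 2, 3, 4, 6, 8, 12, 16, 24, 48
Repeated squaring mod 168: 5^1 = 5, 5^2 = 25, 5^4 = 121, 5^8 = 25, 5^16 = 121, 5^32 = 25
Test divisors in increasing order:
  k=1: 5^1 = 5 mod 168
  k=2: 5^2 = 25 mod 168
  k=3: 5^3 = 25 * 5 = 125 mod 168
  k=4: 5^4 = 121 mod 168
  k=6: 5^6 = 121 * 25 = 1 mod 168  <- first divisor giving 1
Order = 6

6


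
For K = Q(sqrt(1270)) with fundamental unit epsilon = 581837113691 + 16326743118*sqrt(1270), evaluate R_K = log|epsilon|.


epsilon = 581837113691 + 16326743118*sqrt(1270)
= 1.1637e+12
R = ln(1.1637e+12)
= 27.7826

27.7826


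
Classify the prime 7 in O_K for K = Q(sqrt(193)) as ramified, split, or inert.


K = Q(sqrt(193)). Since d mod 4 = 1, disc(K) = 193.
Check p | disc: 193 mod 7 = 4.
p does not divide disc. Compute Legendre symbol (d/p):
4^((7-1)/2) mod 7 = 1
(d/p) = 1, so p splits: (p) = P*P' with e=1, f=1, g=2.
Therefore p is split.

split


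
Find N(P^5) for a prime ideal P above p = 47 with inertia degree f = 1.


N(P^a) = p^(a*f)
= 47^(5*1)
= 47^5
= 229345007

229345007


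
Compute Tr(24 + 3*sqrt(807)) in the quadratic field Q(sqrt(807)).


Tr(a + b*sqrt(d)) = (a + b*sqrt(d)) + (a - b*sqrt(d)) = 2a
= 2 * (24)
= 48

48


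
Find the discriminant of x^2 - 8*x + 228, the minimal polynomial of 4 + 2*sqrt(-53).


The element 4 + 2*sqrt(-53) has minimal polynomial:
x^2 - 8*x + 228
Discriminant = (-8)^2 - 4*(228)
= 64 - 912
= -848

-848


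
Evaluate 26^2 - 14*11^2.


x^2 - d*y^2
= 26^2 - 14*11^2
= 676 - 1694
= -1018

-1018


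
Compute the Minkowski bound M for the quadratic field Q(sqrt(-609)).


d = -609, d mod 4 = 3, so disc(K) = 4d = -2436; |disc(K)| = 2436
Imaginary quadratic field, so n = 2, s = r2 = 1, r1 = 0
M = (n!/n^n) * (4/pi)^s * sqrt(|disc(K)|) = (2!/2^2) * (4/pi)^1 * sqrt(2436)
= 0.5 * 1.273240 * 49.355851
= 31.4209

31.4209


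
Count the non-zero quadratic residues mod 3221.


For prime p, the number of non-zero quadratic residues is (p-1)/2.
= (3221-1)/2
= 1610

1610


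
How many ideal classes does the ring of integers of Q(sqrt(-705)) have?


K = Q(sqrt(-705)). d mod 4 = 3, so D = disc(K) = 4d = -2820
h(K) equals the number of primitive reduced positive-definite forms (a, b, c) = a*x^2 + b*x*y + c*y^2 with b^2 - 4ac = D,
where reduced means |b| <= a <= c, with b >= 0 whenever |b| = a or a = c, and primitive means gcd(a, b, c) = 1.
Reduced forces 3a^2 <= |D| = 2820, so 1 <= a <= 30; b must have the parity of D, and c = (b^2 - D)/(4a) must be an integer >= a.
Enumerate a = 1..30, b in [-a, a]:
  a=1: (1, 0, 705)  [1]
  a=2: (2, 2, 353)  [1]
  a=3: (3, 0, 235)  [1]
  a=4: none
  a=5: (5, 0, 141)  [1]
  a=6: (6, 6, 119)  [1]
  a=7: (7, -6, 102), (7, 6, 102)  [2]
  a=8..9: none
  a=10: (10, 10, 73)  [1]
  a=11..12: none
  a=13: (13, -12, 57), (13, 12, 57)  [2]
  a=14: (14, -6, 51), (14, 6, 51)  [2]
  a=15: (15, 0, 47)  [1]
  a=16: none
  a=17: (17, -6, 42), (17, 6, 42)  [2]
  a=18: none
  a=19: (19, -12, 39), (19, 12, 39)  [2]
  a=20: none
  a=21: (21, -6, 34), (21, 6, 34)  [2]
  a=22: none
  a=23: (23, -20, 35), (23, 20, 35)  [2]
  a=24..25: none
  a=26: (26, -14, 29), (26, 14, 29)  [2]
  a=27..29: none
  a=30: (30, 30, 31)  [1]
Total reduced forms: 1 + 1 + 1 + 1 + 1 + 2 + 1 + 2 + 2 + 1 + 2 + 2 + 2 + 2 + 2 + 1 = 24
h = 24

24


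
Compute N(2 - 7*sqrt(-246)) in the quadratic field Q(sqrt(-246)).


N(a + b*sqrt(d)) = a^2 - d*b^2
= (2)^2 - (-246)*(-7)^2
= 4 + 12054
= 12058

12058


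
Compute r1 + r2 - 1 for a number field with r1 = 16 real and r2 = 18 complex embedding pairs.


By Dirichlet's unit theorem:
rank = r1 + r2 - 1
= 16 + 18 - 1
= 33

33


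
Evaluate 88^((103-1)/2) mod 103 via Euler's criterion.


p = 103 is prime and the exponent is (p-1)/2 = 51, so by Euler's criterion 88^51 = (88/103) = +1 or -1 mod 103.
Compute by square-and-multiply:
  51 = 32 + 16 + 2 + 1 (binary 110011)
  Repeated squaring mod 103: 88^1 = 88, 88^2 = 19, 88^4 = 52, 88^8 = 26, 88^16 = 58, 88^32 = 68
  88^51 = 88^32 * 88^16 * 88^2 * 88^1 = 68 * 58 * 19 * 88 mod 103
    68 * 58 = 3944 = 30 mod 103
    30 * 19 = 570 = 55 mod 103
    55 * 88 = 4840 = 102 mod 103
  88^51 = 102 mod 103
Result 102 = p - 1 = -1 mod 103: 88 is a quadratic non-residue mod 103. As a residue in [0, p-1] the value is 102.
88^51 mod 103 = 102

102


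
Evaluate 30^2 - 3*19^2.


x^2 - d*y^2
= 30^2 - 3*19^2
= 900 - 1083
= -183

-183


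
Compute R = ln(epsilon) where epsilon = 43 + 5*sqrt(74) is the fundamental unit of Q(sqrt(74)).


epsilon = 43 + 5*sqrt(74)
= 86.0116
R = ln(86.0116)
= 4.4545

4.4545


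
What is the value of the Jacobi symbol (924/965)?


Compute (924/965) via quadratic reciprocity:
  pull out 2: (2/965) = -1  (since 965 mod 8 = 5)
  pull out 2: (2/965) = -1  (since 965 mod 8 = 5)
  reciprocity: (231/965) -> +(965/231)
  reduce: (41/231)
  reciprocity: (41/231) -> +(231/41)
  reduce: (26/41)
  pull out 2: (2/41) = +1  (since 41 mod 8 = 1)
  reciprocity: (13/41) -> +(41/13)
  reduce: (2/13)
  pull out 2: (2/13) = -1  (since 13 mod 8 = 5)
  (1/13) = 1
Product of signs = -1

-1


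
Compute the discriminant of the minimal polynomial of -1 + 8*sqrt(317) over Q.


The element -1 + 8*sqrt(317) has minimal polynomial:
x^2 + 2*x - 20287
Discriminant = (2)^2 - 4*(-20287)
= 4 + 81148
= 81152

81152


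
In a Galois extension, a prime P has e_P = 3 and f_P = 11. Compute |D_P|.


|D_P| = e * f
= 3 * 11
= 33

33


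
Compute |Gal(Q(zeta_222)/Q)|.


|Gal(Q(zeta_222)/Q)| = phi(222)
= 72

72


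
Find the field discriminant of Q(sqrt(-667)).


For K = Q(sqrt(d)) with d squarefree: disc(K) = d if d = 1 mod 4, and disc(K) = 4d if d = 2 or 3 mod 4.
Here d = -667, and d mod 4 = 1.
d = 1 mod 4 (O_K = Z[(1+sqrt(d))/2]), so disc(K) = d = -667

-667


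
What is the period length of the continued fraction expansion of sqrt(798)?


Run the CF algorithm for sqrt(798).
a_0 = floor(sqrt(798)) = 28; set m_0=0, q_0=1.
Recurrence: m' = q*a - m,  q' = (d - m'^2)/q,  a' = floor((a_0 + m')/q').
  step 1: m=28, q=14, a=4
  step 2: m=28, q=1, a=56
a_2 = 2*a_0 = 56, so the period closes here.
sqrt(798) = [28; 4, 56]
Period length = 2

2


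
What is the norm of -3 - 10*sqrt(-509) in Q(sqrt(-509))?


N(a + b*sqrt(d)) = a^2 - d*b^2
= (-3)^2 - (-509)*(-10)^2
= 9 + 50900
= 50909

50909


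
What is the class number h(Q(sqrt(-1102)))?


K = Q(sqrt(-1102)). d mod 4 = 2, so D = disc(K) = 4d = -4408
h(K) equals the number of primitive reduced positive-definite forms (a, b, c) = a*x^2 + b*x*y + c*y^2 with b^2 - 4ac = D,
where reduced means |b| <= a <= c, with b >= 0 whenever |b| = a or a = c, and primitive means gcd(a, b, c) = 1.
Reduced forces 3a^2 <= |D| = 4408, so 1 <= a <= 38; b must have the parity of D, and c = (b^2 - D)/(4a) must be an integer >= a.
Enumerate a = 1..38, b in [-a, a]:
  a=1: (1, 0, 1102)  [1]
  a=2: (2, 0, 551)  [1]
  a=3..6: none
  a=7: (7, -4, 158), (7, 4, 158)  [2]
  a=8..10: none
  a=11: (11, -6, 101), (11, 6, 101)  [2]
  a=12: none
  a=13: (13, -8, 86), (13, 8, 86)  [2]
  a=14: (14, -4, 79), (14, 4, 79)  [2]
  a=15..18: none
  a=19: (19, 0, 58)  [1]
  a=20..21: none
  a=22: (22, -16, 53), (22, 16, 53)  [2]
  a=23: (23, -10, 49), (23, 10, 49)  [2]
  a=24..25: none
  a=26: (26, -8, 43), (26, 8, 43)  [2]
  a=27..28: none
  a=29: (29, 0, 38)  [1]
  a=30: none
  a=31: (31, -26, 41), (31, 26, 41)  [2]
  a=32..38: none
Total reduced forms: 1 + 1 + 2 + 2 + 2 + 2 + 1 + 2 + 2 + 2 + 1 + 2 = 20
h = 20

20


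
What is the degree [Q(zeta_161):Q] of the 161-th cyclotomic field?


The degree equals Euler's totient phi(161).
161 = 7 * 23
phi(161) = 132

132


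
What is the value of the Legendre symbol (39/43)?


p = 43 is prime, so compute (39/43) with the reciprocity algorithm (Jacobi-symbol steps: pull out 2s via (2/n), flip via reciprocity, reduce):
  reciprocity: (39/43) -> -(43/39)
  reduce: (4/39)
  pull out 2: (2/39) = +1  (since 39 mod 8 = 7)
  pull out 2: (2/39) = +1  (since 39 mod 8 = 7)
  (1/39) = 1
Product of signs = -1
(39/43) = -1

-1


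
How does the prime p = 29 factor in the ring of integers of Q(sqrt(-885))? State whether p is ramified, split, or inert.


K = Q(sqrt(-885)). Since d mod 4 = 3, disc(K) = -3540.
Check p | disc: -3540 mod 29 = 27.
p does not divide disc. Compute Legendre symbol (d/p):
14^((29-1)/2) mod 29 = -1
(d/p) = -1, so p is inert: (p) stays prime with e=1, f=2, g=1.
Therefore p is inert.

inert


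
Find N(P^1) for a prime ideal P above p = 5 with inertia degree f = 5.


N(P^a) = p^(a*f)
= 5^(1*5)
= 5^5
= 3125

3125


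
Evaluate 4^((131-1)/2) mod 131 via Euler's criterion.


p = 131 is prime and the exponent is (p-1)/2 = 65, so by Euler's criterion 4^65 = (4/131) = +1 or -1 mod 131.
Compute by square-and-multiply:
  65 = 64 + 1 (binary 1000001)
  Repeated squaring mod 131: 4^1 = 4, 4^2 = 16, 4^4 = 125, 4^8 = 36, 4^16 = 117, 4^32 = 65, 4^64 = 33
  4^65 = 4^64 * 4^1 = 33 * 4 mod 131
    33 * 4 = 132 = 1 mod 131
  4^65 = 1 mod 131
Result 1: 4 is a quadratic residue mod 131.
4^65 mod 131 = 1

1


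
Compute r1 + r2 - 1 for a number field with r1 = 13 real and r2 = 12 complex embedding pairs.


By Dirichlet's unit theorem:
rank = r1 + r2 - 1
= 13 + 12 - 1
= 24

24


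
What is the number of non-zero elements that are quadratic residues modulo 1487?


For prime p, the number of non-zero quadratic residues is (p-1)/2.
= (1487-1)/2
= 743

743


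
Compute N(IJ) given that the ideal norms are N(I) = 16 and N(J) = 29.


N(IJ) = N(I) * N(J)
= 16 * 29
= 464

464


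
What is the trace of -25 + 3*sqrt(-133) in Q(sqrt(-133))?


Tr(a + b*sqrt(d)) = (a + b*sqrt(d)) + (a - b*sqrt(d)) = 2a
= 2 * (-25)
= -50

-50


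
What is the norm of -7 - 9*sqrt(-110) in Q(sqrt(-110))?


N(a + b*sqrt(d)) = a^2 - d*b^2
= (-7)^2 - (-110)*(-9)^2
= 49 + 8910
= 8959

8959


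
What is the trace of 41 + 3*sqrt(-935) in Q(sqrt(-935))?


Tr(a + b*sqrt(d)) = (a + b*sqrt(d)) + (a - b*sqrt(d)) = 2a
= 2 * (41)
= 82

82


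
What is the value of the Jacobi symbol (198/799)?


Compute (198/799) via quadratic reciprocity:
  pull out 2: (2/799) = +1  (since 799 mod 8 = 7)
  reciprocity: (99/799) -> -(799/99)
  reduce: (7/99)
  reciprocity: (7/99) -> -(99/7)
  reduce: (1/7)
  (1/7) = 1
Product of signs = 1

1


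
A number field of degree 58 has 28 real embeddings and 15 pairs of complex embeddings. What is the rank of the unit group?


By Dirichlet's unit theorem:
rank = r1 + r2 - 1
= 28 + 15 - 1
= 42

42


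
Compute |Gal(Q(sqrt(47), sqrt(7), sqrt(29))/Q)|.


The 3 square roots of distinct primes are multiplicatively independent over Q,
so [K:Q] = 2^3 and Gal(K/Q) is isomorphic to (Z/2Z)^3.
|Gal| = 2^3 = 8

8


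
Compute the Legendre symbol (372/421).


p = 421 is prime, so compute (372/421) with the reciprocity algorithm (Jacobi-symbol steps: pull out 2s via (2/n), flip via reciprocity, reduce):
  pull out 2: (2/421) = -1  (since 421 mod 8 = 5)
  pull out 2: (2/421) = -1  (since 421 mod 8 = 5)
  reciprocity: (93/421) -> +(421/93)
  reduce: (49/93)
  reciprocity: (49/93) -> +(93/49)
  reduce: (44/49)
  pull out 2: (2/49) = +1  (since 49 mod 8 = 1)
  pull out 2: (2/49) = +1  (since 49 mod 8 = 1)
  reciprocity: (11/49) -> +(49/11)
  reduce: (5/11)
  reciprocity: (5/11) -> +(11/5)
  reduce: (1/5)
  (1/5) = 1
Product of signs = 1
(372/421) = 1

1


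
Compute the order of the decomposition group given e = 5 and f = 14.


|D_P| = e * f
= 5 * 14
= 70

70


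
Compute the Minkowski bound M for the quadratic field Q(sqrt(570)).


d = 570, d mod 4 = 2, so disc(K) = 4d = 2280; |disc(K)| = 2280
Real quadratic field, so n = 2, s = r2 = 0, r1 = 2
M = (n!/n^n) * (4/pi)^s * sqrt(|disc(K)|) = (2!/2^2) * (4/pi)^0 * sqrt(2280)
= 0.5 * 1.000000 * 47.749346
= 23.8747

23.8747


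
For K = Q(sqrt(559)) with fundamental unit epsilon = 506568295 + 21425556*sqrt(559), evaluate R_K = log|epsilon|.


epsilon = 506568295 + 21425556*sqrt(559)
= 1.0131e+09
R = ln(1.0131e+09)
= 20.7363

20.7363


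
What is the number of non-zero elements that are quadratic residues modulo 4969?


For prime p, the number of non-zero quadratic residues is (p-1)/2.
= (4969-1)/2
= 2484

2484


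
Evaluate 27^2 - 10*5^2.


x^2 - d*y^2
= 27^2 - 10*5^2
= 729 - 250
= 479

479


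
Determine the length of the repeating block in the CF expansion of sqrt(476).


Run the CF algorithm for sqrt(476).
a_0 = floor(sqrt(476)) = 21; set m_0=0, q_0=1.
Recurrence: m' = q*a - m,  q' = (d - m'^2)/q,  a' = floor((a_0 + m')/q').
  step 1: m=21, q=35, a=1
  step 2: m=14, q=8, a=4
  step 3: m=18, q=19, a=2
  step 4: m=20, q=4, a=10
  step 5: m=20, q=19, a=2
  step 6: m=18, q=8, a=4
  step 7: m=14, q=35, a=1
  step 8: m=21, q=1, a=42
a_8 = 2*a_0 = 42, so the period closes here.
sqrt(476) = [21; 1, 4, 2, 10, 2, 4, 1, 42]
Period length = 8

8


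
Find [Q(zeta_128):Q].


The degree equals Euler's totient phi(128).
128 = 2^7
phi(128) = 64

64


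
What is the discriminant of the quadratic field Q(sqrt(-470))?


For K = Q(sqrt(d)) with d squarefree: disc(K) = d if d = 1 mod 4, and disc(K) = 4d if d = 2 or 3 mod 4.
Here d = -470, and d mod 4 = 2.
d = 2 mod 4, not 1 (O_K = Z[sqrt(d)]), so disc(K) = 4d = 4 * (-470) = -1880

-1880


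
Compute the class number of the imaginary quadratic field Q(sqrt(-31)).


K = Q(sqrt(-31)). d mod 4 = 1, so D = disc(K) = d = -31
h(K) equals the number of primitive reduced positive-definite forms (a, b, c) = a*x^2 + b*x*y + c*y^2 with b^2 - 4ac = D,
where reduced means |b| <= a <= c, with b >= 0 whenever |b| = a or a = c, and primitive means gcd(a, b, c) = 1.
Reduced forces 3a^2 <= |D| = 31, so 1 <= a <= 3; b must have the parity of D, and c = (b^2 - D)/(4a) must be an integer >= a.
Enumerate a = 1..3, b in [-a, a]:
  a=1: (1, 1, 8)  [1]
  a=2: (2, -1, 4), (2, 1, 4)  [2]
  a=3: none
Total reduced forms: 1 + 2 = 3
h = 3

3


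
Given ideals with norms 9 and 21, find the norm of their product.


N(IJ) = N(I) * N(J)
= 9 * 21
= 189

189


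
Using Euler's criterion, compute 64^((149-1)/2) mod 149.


p = 149 is prime and the exponent is (p-1)/2 = 74, so by Euler's criterion 64^74 = (64/149) = +1 or -1 mod 149.
Compute by square-and-multiply:
  74 = 64 + 8 + 2 (binary 1001010)
  Repeated squaring mod 149: 64^1 = 64, 64^2 = 73, 64^4 = 114, 64^8 = 33, 64^16 = 46, 64^32 = 30, 64^64 = 6
  64^74 = 64^64 * 64^8 * 64^2 = 6 * 33 * 73 mod 149
    6 * 33 = 198 = 49 mod 149
    49 * 73 = 3577 = 1 mod 149
  64^74 = 1 mod 149
Result 1: 64 is a quadratic residue mod 149.
64^74 mod 149 = 1

1


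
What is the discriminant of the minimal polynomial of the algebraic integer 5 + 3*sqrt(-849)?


The element 5 + 3*sqrt(-849) has minimal polynomial:
x^2 - 10*x + 7666
Discriminant = (-10)^2 - 4*(7666)
= 100 - 30664
= -30564

-30564


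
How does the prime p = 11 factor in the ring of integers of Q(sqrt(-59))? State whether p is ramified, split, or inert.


K = Q(sqrt(-59)). Since d mod 4 = 1, disc(K) = -59.
Check p | disc: -59 mod 11 = 7.
p does not divide disc. Compute Legendre symbol (d/p):
7^((11-1)/2) mod 11 = -1
(d/p) = -1, so p is inert: (p) stays prime with e=1, f=2, g=1.
Therefore p is inert.

inert


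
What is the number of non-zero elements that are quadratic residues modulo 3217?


For prime p, the number of non-zero quadratic residues is (p-1)/2.
= (3217-1)/2
= 1608

1608


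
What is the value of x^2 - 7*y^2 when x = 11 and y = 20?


x^2 - d*y^2
= 11^2 - 7*20^2
= 121 - 2800
= -2679

-2679


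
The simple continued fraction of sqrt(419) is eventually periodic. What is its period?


Run the CF algorithm for sqrt(419).
a_0 = floor(sqrt(419)) = 20; set m_0=0, q_0=1.
Recurrence: m' = q*a - m,  q' = (d - m'^2)/q,  a' = floor((a_0 + m')/q').
  step 1: m=20, q=19, a=2
  step 2: m=18, q=5, a=7
  step 3: m=17, q=26, a=1
  step 4: m=9, q=13, a=2
  step 5: m=17, q=10, a=3
  step 6: m=13, q=25, a=1
  step 7: m=12, q=11, a=2
  step 8: m=10, q=29, a=1
  step 9: m=19, q=2, a=19
  step 10: m=19, q=29, a=1
  step 11: m=10, q=11, a=2
  step 12: m=12, q=25, a=1
  step 13: m=13, q=10, a=3
  step 14: m=17, q=13, a=2
  step 15: m=9, q=26, a=1
  step 16: m=17, q=5, a=7
  step 17: m=18, q=19, a=2
  step 18: m=20, q=1, a=40
a_18 = 2*a_0 = 40, so the period closes here.
sqrt(419) = [20; 2, 7, 1, 2, 3, 1, 2, 1, 19, 1, 2, 1, 3, 2, 1, 7, 2, 40]
Period length = 18

18


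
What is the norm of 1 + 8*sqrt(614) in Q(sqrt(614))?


N(a + b*sqrt(d)) = a^2 - d*b^2
= (1)^2 - (614)*(8)^2
= 1 - 39296
= -39295

-39295


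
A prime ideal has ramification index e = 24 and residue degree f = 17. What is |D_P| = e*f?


|D_P| = e * f
= 24 * 17
= 408

408


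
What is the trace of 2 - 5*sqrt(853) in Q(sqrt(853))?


Tr(a + b*sqrt(d)) = (a + b*sqrt(d)) + (a - b*sqrt(d)) = 2a
= 2 * (2)
= 4

4


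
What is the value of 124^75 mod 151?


p = 151 is prime and the exponent is (p-1)/2 = 75, so by Euler's criterion 124^75 = (124/151) = +1 or -1 mod 151.
Compute by square-and-multiply:
  75 = 64 + 8 + 2 + 1 (binary 1001011)
  Repeated squaring mod 151: 124^1 = 124, 124^2 = 125, 124^4 = 72, 124^8 = 50, 124^16 = 84, 124^32 = 110, 124^64 = 20
  124^75 = 124^64 * 124^8 * 124^2 * 124^1 = 20 * 50 * 125 * 124 mod 151
    20 * 50 = 1000 = 94 mod 151
    94 * 125 = 11750 = 123 mod 151
    123 * 124 = 15252 = 1 mod 151
  124^75 = 1 mod 151
Result 1: 124 is a quadratic residue mod 151.
124^75 mod 151 = 1

1


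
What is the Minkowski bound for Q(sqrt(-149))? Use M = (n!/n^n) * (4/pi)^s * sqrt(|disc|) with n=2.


d = -149, d mod 4 = 3, so disc(K) = 4d = -596; |disc(K)| = 596
Imaginary quadratic field, so n = 2, s = r2 = 1, r1 = 0
M = (n!/n^n) * (4/pi)^s * sqrt(|disc(K)|) = (2!/2^2) * (4/pi)^1 * sqrt(596)
= 0.5 * 1.273240 * 24.413111
= 15.5419

15.5419
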